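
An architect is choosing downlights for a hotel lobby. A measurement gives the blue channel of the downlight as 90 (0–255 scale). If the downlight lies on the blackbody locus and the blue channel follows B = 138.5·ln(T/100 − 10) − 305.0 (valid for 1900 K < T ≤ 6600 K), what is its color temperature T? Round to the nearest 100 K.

ln(t − 10) = (90 + 305.0) / 138.5 = 2.8520.
t − 10 = e^2.8520 = 17.322, so t = 27.322.
T = 100·t = 2732 K → 2700 K to the nearest 100 K.

2700 K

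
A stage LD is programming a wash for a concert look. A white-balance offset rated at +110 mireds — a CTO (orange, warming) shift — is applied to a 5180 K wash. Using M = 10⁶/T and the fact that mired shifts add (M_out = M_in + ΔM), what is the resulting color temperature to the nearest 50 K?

3300 K

M_in = 10⁶/5180 = 193.05 mireds.
M_out = 193.05 + (+110) = 303.05 mireds.
T_out = 10⁶/303.05 = 3299.8 K → 3300 K.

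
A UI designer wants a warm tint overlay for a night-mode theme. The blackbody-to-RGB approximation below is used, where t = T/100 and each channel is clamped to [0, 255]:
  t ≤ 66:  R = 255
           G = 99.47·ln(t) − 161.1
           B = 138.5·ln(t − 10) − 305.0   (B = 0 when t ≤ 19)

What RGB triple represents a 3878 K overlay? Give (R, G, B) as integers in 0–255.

(255, 203, 160)

t = 3878/100 = 38.78; the t ≤ 66 branch applies.
R = 255 by definition for t ≤ 66.
G = 99.47·ln 38.78 − 161.1 = 99.47·3.6579 − 161.1 = 202.752.
B = 138.5·ln(38.78 − 10) − 305.0 = 138.5·ln 28.78 − 305.0 = 138.5·3.3597 − 305.0 = 160.316.
Rounded: (255, 203, 160).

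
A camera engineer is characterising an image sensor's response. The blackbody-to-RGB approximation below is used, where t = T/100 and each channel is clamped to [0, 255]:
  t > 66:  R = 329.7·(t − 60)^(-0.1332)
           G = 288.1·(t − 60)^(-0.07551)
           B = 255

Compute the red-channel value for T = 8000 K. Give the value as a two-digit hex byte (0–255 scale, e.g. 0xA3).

t = 8000/100 = 80; the t > 66 branch applies.
R = 329.7·(80 − 60)^(-0.1332) = 329.7·20^(-0.1332) = 329.7·0.67097 = 221.219.
Rounded: 221; in hex, 0xDD.

0xDD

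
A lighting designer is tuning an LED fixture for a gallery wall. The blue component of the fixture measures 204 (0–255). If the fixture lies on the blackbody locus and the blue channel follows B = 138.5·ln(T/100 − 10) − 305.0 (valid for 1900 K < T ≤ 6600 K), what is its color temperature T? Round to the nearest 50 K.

ln(t − 10) = (204 + 305.0) / 138.5 = 3.6751.
t − 10 = e^3.6751 = 39.452, so t = 49.452.
T = 100·t = 4945 K → 4950 K to the nearest 50 K.

4950 K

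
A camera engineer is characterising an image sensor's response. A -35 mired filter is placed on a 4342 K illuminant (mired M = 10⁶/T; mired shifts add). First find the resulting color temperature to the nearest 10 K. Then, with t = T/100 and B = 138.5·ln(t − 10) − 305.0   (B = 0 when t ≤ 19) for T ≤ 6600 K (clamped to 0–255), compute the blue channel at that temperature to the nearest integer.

M_in = 10⁶/4342 = 230.31; M_out = 230.31 + (-35) = 195.31.
T_out = 10⁶/195.31 = 5120.1 K → 5120 K; t = 51.2.
B = 138.5·ln(51.2 − 10) − 305.0 = 138.5·ln 41.2 − 305.0 = 138.5·3.7184 − 305.0 = 210.004.
Rounded: 210.

210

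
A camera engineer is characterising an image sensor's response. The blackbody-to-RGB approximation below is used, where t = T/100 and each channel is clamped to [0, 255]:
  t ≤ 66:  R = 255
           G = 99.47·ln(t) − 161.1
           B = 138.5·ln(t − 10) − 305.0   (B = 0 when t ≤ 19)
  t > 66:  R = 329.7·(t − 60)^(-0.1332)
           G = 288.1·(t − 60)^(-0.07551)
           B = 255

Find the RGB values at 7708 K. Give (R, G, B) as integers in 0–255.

(226, 233, 255)

t = 7708/100 = 77.08; the t > 66 branch applies.
R = 329.7·(77.08 − 60)^(-0.1332) = 329.7·17.08^(-0.1332) = 329.7·0.68522 = 225.918.
G = 288.1·(77.08 − 60)^(-0.07551) = 288.1·17.08^(-0.07551) = 288.1·0.80711 = 232.530.
B = 255 by definition for t > 66.
Rounded: (226, 233, 255).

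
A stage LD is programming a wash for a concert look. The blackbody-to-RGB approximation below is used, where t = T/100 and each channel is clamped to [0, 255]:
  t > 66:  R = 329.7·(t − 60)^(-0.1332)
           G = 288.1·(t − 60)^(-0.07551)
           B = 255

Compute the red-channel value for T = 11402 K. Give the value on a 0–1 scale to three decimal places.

t = 11402/100 = 114.02; the t > 66 branch applies.
R = 329.7·(114.02 − 60)^(-0.1332) = 329.7·54.02^(-0.1332) = 329.7·0.58779 = 193.795.
On a 0–1 scale: 193.795/255 = 0.7600 → 0.760.

0.760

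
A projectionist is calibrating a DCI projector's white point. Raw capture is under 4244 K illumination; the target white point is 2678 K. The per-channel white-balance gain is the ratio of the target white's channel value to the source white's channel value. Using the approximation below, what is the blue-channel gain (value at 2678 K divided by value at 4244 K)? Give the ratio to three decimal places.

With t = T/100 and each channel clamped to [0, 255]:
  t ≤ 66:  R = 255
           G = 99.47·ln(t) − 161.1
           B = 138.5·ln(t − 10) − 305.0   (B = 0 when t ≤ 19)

0.484

At 4244 K (t = 42.44):
  B = 138.5·ln(42.44 − 10) − 305.0 = 138.5·ln 32.44 − 305.0 = 138.5·3.4794 − 305.0 = 176.896.
At 2678 K (t = 26.78):
  B = 138.5·ln(26.78 − 10) − 305.0 = 138.5·ln 16.78 − 305.0 = 138.5·2.8202 − 305.0 = 85.596.
Gain = 85.596 / 176.896 = 0.4839 → 0.484.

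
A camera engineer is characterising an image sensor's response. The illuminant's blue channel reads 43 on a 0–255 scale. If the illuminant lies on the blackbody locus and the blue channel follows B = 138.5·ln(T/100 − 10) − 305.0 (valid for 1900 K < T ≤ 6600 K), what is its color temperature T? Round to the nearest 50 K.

ln(t − 10) = (43 + 305.0) / 138.5 = 2.5126.
t − 10 = e^2.5126 = 12.337, so t = 22.337.
T = 100·t = 2234 K → 2250 K to the nearest 50 K.

2250 K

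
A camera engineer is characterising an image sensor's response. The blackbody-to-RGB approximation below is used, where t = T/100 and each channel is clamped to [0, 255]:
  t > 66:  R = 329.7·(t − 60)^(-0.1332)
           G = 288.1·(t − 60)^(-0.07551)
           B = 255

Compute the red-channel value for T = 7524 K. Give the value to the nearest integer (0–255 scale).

t = 7524/100 = 75.24; the t > 66 branch applies.
R = 329.7·(75.24 − 60)^(-0.1332) = 329.7·15.24^(-0.1332) = 329.7·0.69571 = 229.375.
Rounded: 229.

229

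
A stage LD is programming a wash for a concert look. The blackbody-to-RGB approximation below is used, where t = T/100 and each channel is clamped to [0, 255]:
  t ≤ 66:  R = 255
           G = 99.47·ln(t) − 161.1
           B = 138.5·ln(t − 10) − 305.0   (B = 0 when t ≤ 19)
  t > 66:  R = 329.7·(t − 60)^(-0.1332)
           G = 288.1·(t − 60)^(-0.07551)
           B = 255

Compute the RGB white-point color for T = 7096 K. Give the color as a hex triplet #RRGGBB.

t = 7096/100 = 70.96; the t > 66 branch applies.
R = 329.7·(70.96 − 60)^(-0.1332) = 329.7·10.96^(-0.1332) = 329.7·0.72694 = 239.671.
G = 288.1·(70.96 − 60)^(-0.07551) = 288.1·10.96^(-0.07551) = 288.1·0.83461 = 240.451.
B = 255 by definition for t > 66.
Rounded: (240, 240, 255).
In hex: #F0F0FF.

#F0F0FF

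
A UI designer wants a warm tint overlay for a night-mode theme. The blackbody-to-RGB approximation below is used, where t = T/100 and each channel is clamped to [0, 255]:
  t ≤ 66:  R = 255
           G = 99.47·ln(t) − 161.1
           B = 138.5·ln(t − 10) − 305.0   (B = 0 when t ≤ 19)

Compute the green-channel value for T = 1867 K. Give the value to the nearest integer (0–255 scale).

t = 1867/100 = 18.67; the t ≤ 66 branch applies.
G = 99.47·ln 18.67 − 161.1 = 99.47·2.9269 − 161.1 = 130.041.
Rounded: 130.

130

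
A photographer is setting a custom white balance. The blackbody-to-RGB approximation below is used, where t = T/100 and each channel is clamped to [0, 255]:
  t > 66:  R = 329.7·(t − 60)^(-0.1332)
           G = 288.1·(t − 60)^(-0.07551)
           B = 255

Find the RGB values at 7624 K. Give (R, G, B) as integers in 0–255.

t = 7624/100 = 76.24; the t > 66 branch applies.
R = 329.7·(76.24 − 60)^(-0.1332) = 329.7·16.24^(-0.1332) = 329.7·0.68984 = 227.441.
G = 288.1·(76.24 − 60)^(-0.07551) = 288.1·16.24^(-0.07551) = 288.1·0.81019 = 233.417.
B = 255 by definition for t > 66.
Rounded: (227, 233, 255).

(227, 233, 255)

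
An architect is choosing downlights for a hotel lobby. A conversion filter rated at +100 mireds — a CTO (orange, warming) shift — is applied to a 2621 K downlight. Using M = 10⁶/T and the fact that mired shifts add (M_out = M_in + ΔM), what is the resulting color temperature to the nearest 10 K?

M_in = 10⁶/2621 = 381.53 mireds.
M_out = 381.53 + (+100) = 481.53 mireds.
T_out = 10⁶/481.53 = 2076.7 K → 2080 K.

2080 K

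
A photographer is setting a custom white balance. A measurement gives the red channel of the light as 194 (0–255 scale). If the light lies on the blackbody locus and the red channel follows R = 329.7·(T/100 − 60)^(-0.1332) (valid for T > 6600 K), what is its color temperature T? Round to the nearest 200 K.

11400 K

(t − 60)^(-0.1332) = 194/329.7 = 0.58841.
t − 60 = 0.58841^(1/-0.1332) = 0.58841^(-7.508) = 53.593, so t = 113.593.
T = 100·t = 11359 K → 11400 K to the nearest 200 K.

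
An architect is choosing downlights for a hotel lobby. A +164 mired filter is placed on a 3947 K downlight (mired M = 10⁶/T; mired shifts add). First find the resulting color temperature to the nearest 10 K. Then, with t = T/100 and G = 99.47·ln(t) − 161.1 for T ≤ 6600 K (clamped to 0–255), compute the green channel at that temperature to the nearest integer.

M_in = 10⁶/3947 = 253.36; M_out = 253.36 + (+164) = 417.36.
T_out = 10⁶/417.36 = 2396.0 K → 2400 K; t = 24.
G = 99.47·ln 24 − 161.1 = 99.47·3.1781 − 161.1 = 155.021.
Rounded: 155.

155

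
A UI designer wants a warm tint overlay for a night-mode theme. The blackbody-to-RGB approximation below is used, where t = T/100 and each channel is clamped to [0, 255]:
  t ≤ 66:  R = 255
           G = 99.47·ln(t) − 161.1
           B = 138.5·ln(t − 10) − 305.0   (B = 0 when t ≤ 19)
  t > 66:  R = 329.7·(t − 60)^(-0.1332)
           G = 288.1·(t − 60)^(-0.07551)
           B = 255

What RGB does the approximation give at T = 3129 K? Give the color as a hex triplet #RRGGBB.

t = 3129/100 = 31.29; the t ≤ 66 branch applies.
R = 255 by definition for t ≤ 66.
G = 99.47·ln 31.29 − 161.1 = 99.47·3.4433 − 161.1 = 181.405.
B = 138.5·ln(31.29 − 10) − 305.0 = 138.5·ln 21.29 − 305.0 = 138.5·3.0582 − 305.0 = 118.566.
Rounded: (255, 181, 119).
In hex: #FFB577.

#FFB577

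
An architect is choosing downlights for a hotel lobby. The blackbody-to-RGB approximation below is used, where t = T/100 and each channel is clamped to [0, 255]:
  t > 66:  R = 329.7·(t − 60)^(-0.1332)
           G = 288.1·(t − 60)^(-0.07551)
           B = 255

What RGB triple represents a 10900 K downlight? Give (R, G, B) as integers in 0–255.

(196, 215, 255)

t = 10900/100 = 109; the t > 66 branch applies.
R = 329.7·(109 − 60)^(-0.1332) = 329.7·49^(-0.1332) = 329.7·0.59548 = 196.329.
G = 288.1·(109 − 60)^(-0.07551) = 288.1·49^(-0.07551) = 288.1·0.74537 = 214.742.
B = 255 by definition for t > 66.
Rounded: (196, 215, 255).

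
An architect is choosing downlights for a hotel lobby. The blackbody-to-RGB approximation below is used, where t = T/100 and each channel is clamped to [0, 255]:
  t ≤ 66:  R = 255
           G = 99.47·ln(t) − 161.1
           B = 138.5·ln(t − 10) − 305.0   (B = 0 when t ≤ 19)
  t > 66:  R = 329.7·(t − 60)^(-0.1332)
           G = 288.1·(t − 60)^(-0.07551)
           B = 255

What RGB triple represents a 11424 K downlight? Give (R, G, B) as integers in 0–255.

(194, 213, 255)

t = 11424/100 = 114.24; the t > 66 branch applies.
R = 329.7·(114.24 − 60)^(-0.1332) = 329.7·54.24^(-0.1332) = 329.7·0.58747 = 193.690.
G = 288.1·(114.24 − 60)^(-0.07551) = 288.1·54.24^(-0.07551) = 288.1·0.73968 = 213.101.
B = 255 by definition for t > 66.
Rounded: (194, 213, 255).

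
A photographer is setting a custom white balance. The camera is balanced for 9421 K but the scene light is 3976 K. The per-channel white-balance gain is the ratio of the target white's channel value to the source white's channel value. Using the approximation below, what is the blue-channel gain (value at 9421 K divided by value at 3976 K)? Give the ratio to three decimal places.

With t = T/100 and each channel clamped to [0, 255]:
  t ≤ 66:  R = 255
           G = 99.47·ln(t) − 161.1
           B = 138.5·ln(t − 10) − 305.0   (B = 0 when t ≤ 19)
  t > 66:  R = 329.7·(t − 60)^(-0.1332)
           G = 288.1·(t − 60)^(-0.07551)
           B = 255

1.546

At 3976 K (t = 39.76):
  B = 138.5·ln(39.76 − 10) − 305.0 = 138.5·ln 29.76 − 305.0 = 138.5·3.3932 − 305.0 = 164.953.
At 9421 K (t = 94.21):
  B = 255 by definition for t > 66.
Gain = 255.000 / 164.953 = 1.5459 → 1.546.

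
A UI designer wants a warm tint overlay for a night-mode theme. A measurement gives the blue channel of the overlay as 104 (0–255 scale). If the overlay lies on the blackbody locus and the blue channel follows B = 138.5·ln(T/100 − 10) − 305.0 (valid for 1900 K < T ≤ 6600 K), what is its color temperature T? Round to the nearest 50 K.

ln(t − 10) = (104 + 305.0) / 138.5 = 2.9531.
t − 10 = e^2.9531 = 19.165, so t = 29.165.
T = 100·t = 2916 K → 2900 K to the nearest 50 K.

2900 K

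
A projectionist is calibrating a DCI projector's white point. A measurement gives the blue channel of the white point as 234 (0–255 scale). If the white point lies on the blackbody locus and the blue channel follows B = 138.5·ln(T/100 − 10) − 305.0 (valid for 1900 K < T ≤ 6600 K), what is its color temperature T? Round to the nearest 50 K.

ln(t − 10) = (234 + 305.0) / 138.5 = 3.8917.
t − 10 = e^3.8917 = 48.994, so t = 58.994.
T = 100·t = 5899 K → 5900 K to the nearest 50 K.

5900 K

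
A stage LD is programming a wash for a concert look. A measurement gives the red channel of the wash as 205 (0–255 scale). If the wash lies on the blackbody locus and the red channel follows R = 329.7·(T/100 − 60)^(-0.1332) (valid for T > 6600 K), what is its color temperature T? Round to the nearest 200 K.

(t − 60)^(-0.1332) = 205/329.7 = 0.62178.
t − 60 = 0.62178^(1/-0.1332) = 0.62178^(-7.508) = 35.423, so t = 95.423.
T = 100·t = 9542 K → 9600 K to the nearest 200 K.

9600 K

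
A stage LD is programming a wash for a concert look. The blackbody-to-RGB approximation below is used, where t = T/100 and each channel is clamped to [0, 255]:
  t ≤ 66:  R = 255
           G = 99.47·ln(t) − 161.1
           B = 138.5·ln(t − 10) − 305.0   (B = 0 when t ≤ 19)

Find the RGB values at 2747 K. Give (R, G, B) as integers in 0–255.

t = 2747/100 = 27.47; the t ≤ 66 branch applies.
R = 255 by definition for t ≤ 66.
G = 99.47·ln 27.47 − 161.1 = 99.47·3.3131 − 161.1 = 168.454.
B = 138.5·ln(27.47 − 10) − 305.0 = 138.5·ln 17.47 − 305.0 = 138.5·2.8605 − 305.0 = 91.177.
Rounded: (255, 168, 91).

(255, 168, 91)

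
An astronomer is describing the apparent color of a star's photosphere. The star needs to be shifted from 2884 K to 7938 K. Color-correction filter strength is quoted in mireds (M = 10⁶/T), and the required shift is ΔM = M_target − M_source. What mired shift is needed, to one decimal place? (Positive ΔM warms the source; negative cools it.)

-220.8 mireds

M_source = 10⁶/2884 = 346.741; M_target = 10⁶/7938 = 125.976.
ΔM = 125.976 − 346.741 = -220.764 → -220.8 mireds, a cooling shift.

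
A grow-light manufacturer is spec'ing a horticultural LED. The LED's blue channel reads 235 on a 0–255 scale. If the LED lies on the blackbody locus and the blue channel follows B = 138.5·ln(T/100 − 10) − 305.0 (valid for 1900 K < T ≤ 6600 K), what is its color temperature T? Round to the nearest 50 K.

5950 K

ln(t − 10) = (235 + 305.0) / 138.5 = 3.8989.
t − 10 = e^3.8989 = 49.349, so t = 59.349.
T = 100·t = 5935 K → 5950 K to the nearest 50 K.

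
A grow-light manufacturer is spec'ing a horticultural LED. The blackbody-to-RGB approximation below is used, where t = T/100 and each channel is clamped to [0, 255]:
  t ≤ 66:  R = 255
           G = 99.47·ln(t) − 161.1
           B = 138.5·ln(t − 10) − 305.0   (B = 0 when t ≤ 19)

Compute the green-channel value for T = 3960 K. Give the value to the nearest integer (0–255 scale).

t = 3960/100 = 39.6; the t ≤ 66 branch applies.
G = 99.47·ln 39.6 − 161.1 = 99.47·3.6788 − 161.1 = 204.833.
Rounded: 205.

205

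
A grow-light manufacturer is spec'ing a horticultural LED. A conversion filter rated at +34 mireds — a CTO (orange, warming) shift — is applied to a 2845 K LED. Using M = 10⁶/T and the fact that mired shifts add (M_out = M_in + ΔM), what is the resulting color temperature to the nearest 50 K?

M_in = 10⁶/2845 = 351.49 mireds.
M_out = 351.49 + (+34) = 385.49 mireds.
T_out = 10⁶/385.49 = 2594.1 K → 2600 K.

2600 K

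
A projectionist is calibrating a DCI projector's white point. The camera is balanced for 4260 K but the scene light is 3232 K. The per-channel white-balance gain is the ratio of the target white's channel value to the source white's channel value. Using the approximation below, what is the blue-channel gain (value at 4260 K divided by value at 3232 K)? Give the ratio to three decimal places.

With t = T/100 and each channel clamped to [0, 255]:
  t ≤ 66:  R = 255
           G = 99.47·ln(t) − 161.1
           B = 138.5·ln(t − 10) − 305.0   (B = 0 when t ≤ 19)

At 3232 K (t = 32.32):
  B = 138.5·ln(32.32 − 10) − 305.0 = 138.5·ln 22.32 − 305.0 = 138.5·3.1055 − 305.0 = 125.109.
At 4260 K (t = 42.6):
  B = 138.5·ln(42.6 − 10) − 305.0 = 138.5·ln 32.6 − 305.0 = 138.5·3.4843 − 305.0 = 177.577.
Gain = 177.577 / 125.109 = 1.4194 → 1.419.

1.419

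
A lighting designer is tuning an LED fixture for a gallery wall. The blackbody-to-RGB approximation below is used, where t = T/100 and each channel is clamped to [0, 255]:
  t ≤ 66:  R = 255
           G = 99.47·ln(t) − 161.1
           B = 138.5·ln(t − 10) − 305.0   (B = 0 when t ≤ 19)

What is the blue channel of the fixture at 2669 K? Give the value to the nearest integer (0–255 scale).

t = 2669/100 = 26.69; the t ≤ 66 branch applies.
B = 138.5·ln(26.69 − 10) − 305.0 = 138.5·ln 16.69 − 305.0 = 138.5·2.8148 − 305.0 = 84.851.
Rounded: 85.

85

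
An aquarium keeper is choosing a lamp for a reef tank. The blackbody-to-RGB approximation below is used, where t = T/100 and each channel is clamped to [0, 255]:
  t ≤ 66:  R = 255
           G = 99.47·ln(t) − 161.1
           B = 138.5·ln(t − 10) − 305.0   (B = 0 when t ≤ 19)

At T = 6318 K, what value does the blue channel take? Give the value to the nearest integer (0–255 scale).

t = 6318/100 = 63.18; the t ≤ 66 branch applies.
B = 138.5·ln(63.18 − 10) − 305.0 = 138.5·ln 53.18 − 305.0 = 138.5·3.9737 − 305.0 = 245.355.
Rounded: 245.

245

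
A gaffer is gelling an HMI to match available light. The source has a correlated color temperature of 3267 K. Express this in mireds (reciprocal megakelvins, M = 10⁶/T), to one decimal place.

306.1 mireds

M = 10⁶ / 3267 = 306.091 → 306.1 mireds.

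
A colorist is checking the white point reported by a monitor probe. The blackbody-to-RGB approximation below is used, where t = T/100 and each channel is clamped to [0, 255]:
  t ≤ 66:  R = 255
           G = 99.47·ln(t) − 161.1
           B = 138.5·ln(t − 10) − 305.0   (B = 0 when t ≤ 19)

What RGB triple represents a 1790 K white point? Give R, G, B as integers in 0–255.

t = 1790/100 = 17.9; the t ≤ 66 branch applies.
R = 255 by definition for t ≤ 66.
G = 99.47·ln 17.9 − 161.1 = 99.47·2.8848 − 161.1 = 125.851.
t = 17.9 ≤ 19, so B = 0.
Rounded: (255, 126, 0).

R=255, G=126, B=0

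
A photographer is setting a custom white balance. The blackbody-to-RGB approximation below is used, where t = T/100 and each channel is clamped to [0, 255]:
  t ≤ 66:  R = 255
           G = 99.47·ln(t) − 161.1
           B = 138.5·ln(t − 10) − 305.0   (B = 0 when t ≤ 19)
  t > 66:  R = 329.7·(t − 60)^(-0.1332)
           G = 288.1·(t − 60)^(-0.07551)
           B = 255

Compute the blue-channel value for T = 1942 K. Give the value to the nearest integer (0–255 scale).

6

t = 1942/100 = 19.42; the t ≤ 66 branch applies.
B = 138.5·ln(19.42 − 10) − 305.0 = 138.5·ln 9.42 − 305.0 = 138.5·2.2428 − 305.0 = 5.633.
Rounded: 6.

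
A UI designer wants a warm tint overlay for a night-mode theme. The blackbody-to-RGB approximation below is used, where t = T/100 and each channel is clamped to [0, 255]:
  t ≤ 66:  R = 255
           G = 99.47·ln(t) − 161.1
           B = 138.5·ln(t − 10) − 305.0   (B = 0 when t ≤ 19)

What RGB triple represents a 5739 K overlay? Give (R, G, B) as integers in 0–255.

t = 5739/100 = 57.39; the t ≤ 66 branch applies.
R = 255 by definition for t ≤ 66.
G = 99.47·ln 57.39 − 161.1 = 99.47·4.0499 − 161.1 = 241.741.
B = 138.5·ln(57.39 − 10) − 305.0 = 138.5·ln 47.39 − 305.0 = 138.5·3.8584 − 305.0 = 229.390.
Rounded: (255, 242, 229).

(255, 242, 229)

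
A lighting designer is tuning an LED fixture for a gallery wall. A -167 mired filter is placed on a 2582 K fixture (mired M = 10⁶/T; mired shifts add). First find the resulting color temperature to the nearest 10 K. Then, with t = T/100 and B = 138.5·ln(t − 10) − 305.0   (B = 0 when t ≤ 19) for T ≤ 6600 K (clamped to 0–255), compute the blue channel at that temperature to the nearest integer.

189

M_in = 10⁶/2582 = 387.30; M_out = 387.30 + (-167) = 220.30.
T_out = 10⁶/220.30 = 4539.3 K → 4540 K; t = 45.4.
B = 138.5·ln(45.4 − 10) − 305.0 = 138.5·ln 35.4 − 305.0 = 138.5·3.5667 − 305.0 = 188.990.
Rounded: 189.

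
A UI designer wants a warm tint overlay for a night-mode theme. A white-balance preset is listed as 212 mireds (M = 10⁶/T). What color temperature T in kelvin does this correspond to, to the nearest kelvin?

4717 K

T = 10⁶ / 212 = 4716.98 K → 4717 K.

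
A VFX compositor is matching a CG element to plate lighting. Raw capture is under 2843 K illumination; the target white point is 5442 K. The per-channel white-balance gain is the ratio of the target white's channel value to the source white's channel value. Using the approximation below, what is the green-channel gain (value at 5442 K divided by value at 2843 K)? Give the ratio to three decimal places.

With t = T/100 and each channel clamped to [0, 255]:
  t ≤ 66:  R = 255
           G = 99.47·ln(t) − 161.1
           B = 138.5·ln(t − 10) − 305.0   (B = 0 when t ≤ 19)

1.376

At 2843 K (t = 28.43):
  G = 99.47·ln 28.43 − 161.1 = 99.47·3.3474 − 161.1 = 171.870.
At 5442 K (t = 54.42):
  G = 99.47·ln 54.42 − 161.1 = 99.47·3.9967 − 161.1 = 236.455.
Gain = 236.455 / 171.870 = 1.3758 → 1.376.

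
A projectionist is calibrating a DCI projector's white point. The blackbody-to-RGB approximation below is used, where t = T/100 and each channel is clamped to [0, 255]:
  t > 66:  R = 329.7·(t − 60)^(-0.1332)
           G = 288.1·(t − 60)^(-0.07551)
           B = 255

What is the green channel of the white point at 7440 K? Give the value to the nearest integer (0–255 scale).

236

t = 7440/100 = 74.4; the t > 66 branch applies.
G = 288.1·(74.4 − 60)^(-0.07551) = 288.1·14.4^(-0.07551) = 288.1·0.81758 = 235.546.
Rounded: 236.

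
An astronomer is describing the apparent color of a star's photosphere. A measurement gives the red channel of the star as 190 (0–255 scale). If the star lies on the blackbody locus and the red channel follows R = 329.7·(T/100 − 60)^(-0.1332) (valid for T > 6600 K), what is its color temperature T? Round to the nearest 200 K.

12200 K

(t − 60)^(-0.1332) = 190/329.7 = 0.57628.
t − 60 = 0.57628^(1/-0.1332) = 0.57628^(-7.508) = 62.667, so t = 122.667.
T = 100·t = 12267 K → 12200 K to the nearest 200 K.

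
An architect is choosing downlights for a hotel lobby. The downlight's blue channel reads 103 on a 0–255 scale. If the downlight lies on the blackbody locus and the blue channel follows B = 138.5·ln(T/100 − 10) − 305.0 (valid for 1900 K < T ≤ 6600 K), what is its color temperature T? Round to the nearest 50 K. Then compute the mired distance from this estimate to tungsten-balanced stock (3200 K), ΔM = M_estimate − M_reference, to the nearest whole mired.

ln(t − 10) = (103 + 305.0) / 138.5 = 2.9458.
t − 10 = e^2.9458 = 19.027, so t = 29.027.
T = 100·t = 2903 K → 2900 K to the nearest 50 K.
M_estimate = 10⁶/2900 = 344.83; M_reference = 10⁶/3200 = 312.50.
ΔM = 344.83 − 312.50 = 32.33 → +32 mireds.

+32 mireds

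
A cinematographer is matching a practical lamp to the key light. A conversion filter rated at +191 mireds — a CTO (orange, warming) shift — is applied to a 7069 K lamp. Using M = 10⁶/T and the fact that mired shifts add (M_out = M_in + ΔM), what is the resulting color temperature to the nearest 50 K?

3000 K

M_in = 10⁶/7069 = 141.46 mireds.
M_out = 141.46 + (+191) = 332.46 mireds.
T_out = 10⁶/332.46 = 3007.9 K → 3000 K.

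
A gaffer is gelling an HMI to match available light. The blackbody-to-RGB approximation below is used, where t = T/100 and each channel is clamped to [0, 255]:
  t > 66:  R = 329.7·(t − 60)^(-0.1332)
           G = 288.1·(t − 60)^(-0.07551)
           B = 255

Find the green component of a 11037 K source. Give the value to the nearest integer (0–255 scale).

t = 11037/100 = 110.37; the t > 66 branch applies.
G = 288.1·(110.37 − 60)^(-0.07551) = 288.1·50.37^(-0.07551) = 288.1·0.74382 = 214.295.
Rounded: 214.

214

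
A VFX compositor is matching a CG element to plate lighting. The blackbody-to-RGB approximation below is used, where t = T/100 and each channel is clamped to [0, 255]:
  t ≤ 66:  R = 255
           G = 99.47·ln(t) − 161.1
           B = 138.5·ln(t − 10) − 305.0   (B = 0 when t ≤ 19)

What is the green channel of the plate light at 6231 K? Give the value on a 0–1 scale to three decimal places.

t = 6231/100 = 62.31; the t ≤ 66 branch applies.
G = 99.47·ln 62.31 − 161.1 = 99.47·4.1321 − 161.1 = 249.922.
On a 0–1 scale: 249.922/255 = 0.9801 → 0.980.

0.980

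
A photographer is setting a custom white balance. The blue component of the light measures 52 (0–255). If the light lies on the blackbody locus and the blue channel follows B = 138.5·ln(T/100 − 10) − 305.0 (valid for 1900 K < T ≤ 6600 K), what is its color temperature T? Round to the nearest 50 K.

2300 K

ln(t − 10) = (52 + 305.0) / 138.5 = 2.5776.
t − 10 = e^2.5776 = 13.166, so t = 23.166.
T = 100·t = 2317 K → 2300 K to the nearest 50 K.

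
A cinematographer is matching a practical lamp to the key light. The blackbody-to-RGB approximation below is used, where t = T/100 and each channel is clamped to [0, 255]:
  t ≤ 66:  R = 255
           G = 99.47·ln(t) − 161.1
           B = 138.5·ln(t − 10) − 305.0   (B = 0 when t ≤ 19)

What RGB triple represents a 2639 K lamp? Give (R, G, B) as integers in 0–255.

t = 2639/100 = 26.39; the t ≤ 66 branch applies.
R = 255 by definition for t ≤ 66.
G = 99.47·ln 26.39 − 161.1 = 99.47·3.2730 − 161.1 = 164.464.
B = 138.5·ln(26.39 − 10) − 305.0 = 138.5·ln 16.39 − 305.0 = 138.5·2.7967 − 305.0 = 82.339.
Rounded: (255, 164, 82).

(255, 164, 82)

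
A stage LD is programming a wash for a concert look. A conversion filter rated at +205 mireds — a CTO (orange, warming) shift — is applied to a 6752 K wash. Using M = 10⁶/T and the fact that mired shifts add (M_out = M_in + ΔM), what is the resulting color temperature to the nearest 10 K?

2830 K

M_in = 10⁶/6752 = 148.10 mireds.
M_out = 148.10 + (+205) = 353.10 mireds.
T_out = 10⁶/353.10 = 2832.0 K → 2830 K.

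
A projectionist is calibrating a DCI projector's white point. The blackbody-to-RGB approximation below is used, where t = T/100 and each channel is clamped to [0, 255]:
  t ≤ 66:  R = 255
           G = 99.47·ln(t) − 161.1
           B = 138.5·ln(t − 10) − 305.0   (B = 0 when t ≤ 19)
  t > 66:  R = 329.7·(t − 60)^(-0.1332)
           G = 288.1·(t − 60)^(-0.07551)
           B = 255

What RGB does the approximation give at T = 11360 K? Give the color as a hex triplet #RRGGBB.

t = 11360/100 = 113.6; the t > 66 branch applies.
R = 329.7·(113.6 − 60)^(-0.1332) = 329.7·53.6^(-0.1332) = 329.7·0.58840 = 193.997.
G = 288.1·(113.6 − 60)^(-0.07551) = 288.1·53.6^(-0.07551) = 288.1·0.74034 = 213.292.
B = 255 by definition for t > 66.
Rounded: (194, 213, 255).
In hex: #C2D5FF.

#C2D5FF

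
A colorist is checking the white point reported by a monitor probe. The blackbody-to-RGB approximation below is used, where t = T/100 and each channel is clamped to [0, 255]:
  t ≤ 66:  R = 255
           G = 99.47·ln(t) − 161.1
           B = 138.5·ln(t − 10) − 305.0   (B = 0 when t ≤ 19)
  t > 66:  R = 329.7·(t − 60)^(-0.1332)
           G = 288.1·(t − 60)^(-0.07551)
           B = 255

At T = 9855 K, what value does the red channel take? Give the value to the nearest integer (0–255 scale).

203

t = 9855/100 = 98.55; the t > 66 branch applies.
R = 329.7·(98.55 − 60)^(-0.1332) = 329.7·38.55^(-0.1332) = 329.7·0.61481 = 202.703.
Rounded: 203.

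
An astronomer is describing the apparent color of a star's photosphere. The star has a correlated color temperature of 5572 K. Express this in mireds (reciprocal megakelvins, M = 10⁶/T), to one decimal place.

M = 10⁶ / 5572 = 179.469 → 179.5 mireds.

179.5 mireds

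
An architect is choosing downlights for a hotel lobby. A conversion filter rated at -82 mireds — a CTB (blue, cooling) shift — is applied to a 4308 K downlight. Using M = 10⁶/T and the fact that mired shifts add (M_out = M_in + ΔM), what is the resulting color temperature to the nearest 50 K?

M_in = 10⁶/4308 = 232.13 mireds.
M_out = 232.13 + (-82) = 150.13 mireds.
T_out = 10⁶/150.13 = 6661.1 K → 6650 K.

6650 K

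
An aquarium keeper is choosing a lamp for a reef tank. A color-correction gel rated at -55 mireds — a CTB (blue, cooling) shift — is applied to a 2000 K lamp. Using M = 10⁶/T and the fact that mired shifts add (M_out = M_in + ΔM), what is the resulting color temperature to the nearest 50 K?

2250 K

M_in = 10⁶/2000 = 500.00 mireds.
M_out = 500.00 + (-55) = 445.00 mireds.
T_out = 10⁶/445.00 = 2247.2 K → 2250 K.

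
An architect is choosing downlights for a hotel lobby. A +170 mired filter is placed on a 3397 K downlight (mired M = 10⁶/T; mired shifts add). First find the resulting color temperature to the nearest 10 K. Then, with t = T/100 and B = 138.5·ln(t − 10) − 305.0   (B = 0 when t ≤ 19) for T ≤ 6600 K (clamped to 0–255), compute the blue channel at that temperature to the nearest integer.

33

M_in = 10⁶/3397 = 294.38; M_out = 294.38 + (+170) = 464.38.
T_out = 10⁶/464.38 = 2153.4 K → 2150 K; t = 21.5.
B = 138.5·ln(21.5 − 10) − 305.0 = 138.5·ln 11.5 − 305.0 = 138.5·2.4423 − 305.0 = 33.265.
Rounded: 33.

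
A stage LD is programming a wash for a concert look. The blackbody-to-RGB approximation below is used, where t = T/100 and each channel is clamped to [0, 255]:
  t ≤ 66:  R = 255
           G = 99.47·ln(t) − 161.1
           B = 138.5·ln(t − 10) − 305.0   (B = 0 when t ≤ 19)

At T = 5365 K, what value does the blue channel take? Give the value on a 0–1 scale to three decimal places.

t = 5365/100 = 53.65; the t ≤ 66 branch applies.
B = 138.5·ln(53.65 − 10) − 305.0 = 138.5·ln 43.65 − 305.0 = 138.5·3.7762 − 305.0 = 218.004.
On a 0–1 scale: 218.004/255 = 0.8549 → 0.855.

0.855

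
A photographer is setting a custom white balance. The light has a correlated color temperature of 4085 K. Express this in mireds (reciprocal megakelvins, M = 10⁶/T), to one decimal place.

244.8 mireds

M = 10⁶ / 4085 = 244.798 → 244.8 mireds.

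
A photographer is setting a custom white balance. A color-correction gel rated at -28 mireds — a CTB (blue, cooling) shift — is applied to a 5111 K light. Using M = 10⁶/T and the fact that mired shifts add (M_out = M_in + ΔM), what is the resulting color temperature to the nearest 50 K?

M_in = 10⁶/5111 = 195.66 mireds.
M_out = 195.66 + (-28) = 167.66 mireds.
T_out = 10⁶/167.66 = 5964.6 K → 5950 K.

5950 K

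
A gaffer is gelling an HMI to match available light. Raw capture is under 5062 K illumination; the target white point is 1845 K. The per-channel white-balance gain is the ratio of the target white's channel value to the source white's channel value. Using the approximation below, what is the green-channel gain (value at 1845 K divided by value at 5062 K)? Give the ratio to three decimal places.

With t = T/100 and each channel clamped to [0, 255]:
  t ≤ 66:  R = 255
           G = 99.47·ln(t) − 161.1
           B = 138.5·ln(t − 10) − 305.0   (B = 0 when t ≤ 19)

At 5062 K (t = 50.62):
  G = 99.47·ln 50.62 − 161.1 = 99.47·3.9243 − 161.1 = 229.255.
At 1845 K (t = 18.45):
  G = 99.47·ln 18.45 − 161.1 = 99.47·2.9151 − 161.1 = 128.861.
Gain = 128.861 / 229.255 = 0.5621 → 0.562.

0.562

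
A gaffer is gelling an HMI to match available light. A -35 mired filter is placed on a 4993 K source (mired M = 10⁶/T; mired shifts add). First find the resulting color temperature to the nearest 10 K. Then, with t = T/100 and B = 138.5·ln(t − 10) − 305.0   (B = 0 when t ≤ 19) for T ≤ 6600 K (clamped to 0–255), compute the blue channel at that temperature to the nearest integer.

238

M_in = 10⁶/4993 = 200.28; M_out = 200.28 + (-35) = 165.28.
T_out = 10⁶/165.28 = 6050.3 K → 6050 K; t = 60.5.
B = 138.5·ln(60.5 − 10) − 305.0 = 138.5·ln 50.5 − 305.0 = 138.5·3.9220 − 305.0 = 238.193.
Rounded: 238.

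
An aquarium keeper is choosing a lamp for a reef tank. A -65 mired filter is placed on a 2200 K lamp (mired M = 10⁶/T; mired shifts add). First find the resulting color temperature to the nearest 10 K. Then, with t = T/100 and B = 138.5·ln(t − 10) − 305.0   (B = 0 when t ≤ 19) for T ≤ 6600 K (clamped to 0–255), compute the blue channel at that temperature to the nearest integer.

76

M_in = 10⁶/2200 = 454.55; M_out = 454.55 + (-65) = 389.55.
T_out = 10⁶/389.55 = 2567.1 K → 2570 K; t = 25.7.
B = 138.5·ln(25.7 − 10) − 305.0 = 138.5·ln 15.7 − 305.0 = 138.5·2.7537 − 305.0 = 76.382.
Rounded: 76.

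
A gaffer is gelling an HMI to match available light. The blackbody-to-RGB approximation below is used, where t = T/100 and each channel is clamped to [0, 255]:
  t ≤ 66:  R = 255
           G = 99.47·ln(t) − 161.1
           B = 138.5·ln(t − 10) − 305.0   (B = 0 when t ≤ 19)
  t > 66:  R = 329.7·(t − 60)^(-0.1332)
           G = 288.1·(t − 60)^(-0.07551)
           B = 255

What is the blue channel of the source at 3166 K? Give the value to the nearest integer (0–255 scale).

121

t = 3166/100 = 31.66; the t ≤ 66 branch applies.
B = 138.5·ln(31.66 − 10) − 305.0 = 138.5·ln 21.66 − 305.0 = 138.5·3.0755 − 305.0 = 120.952.
Rounded: 121.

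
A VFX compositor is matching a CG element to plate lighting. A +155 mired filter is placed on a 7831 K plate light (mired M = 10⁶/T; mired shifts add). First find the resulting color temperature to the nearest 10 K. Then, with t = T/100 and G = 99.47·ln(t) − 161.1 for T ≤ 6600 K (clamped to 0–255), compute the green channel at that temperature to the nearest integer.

194

M_in = 10⁶/7831 = 127.70; M_out = 127.70 + (+155) = 282.70.
T_out = 10⁶/282.70 = 3537.3 K → 3540 K; t = 35.4.
G = 99.47·ln 35.4 − 161.1 = 99.47·3.5667 − 161.1 = 193.681.
Rounded: 194.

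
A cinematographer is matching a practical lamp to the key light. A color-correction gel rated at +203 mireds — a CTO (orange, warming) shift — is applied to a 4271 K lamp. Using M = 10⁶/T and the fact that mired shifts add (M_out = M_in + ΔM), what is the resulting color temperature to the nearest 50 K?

M_in = 10⁶/4271 = 234.14 mireds.
M_out = 234.14 + (+203) = 437.14 mireds.
T_out = 10⁶/437.14 = 2287.6 K → 2300 K.

2300 K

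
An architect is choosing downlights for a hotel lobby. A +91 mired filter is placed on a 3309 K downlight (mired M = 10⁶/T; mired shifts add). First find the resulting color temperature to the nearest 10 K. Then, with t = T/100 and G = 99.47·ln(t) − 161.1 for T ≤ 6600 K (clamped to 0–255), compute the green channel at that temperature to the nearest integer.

161

M_in = 10⁶/3309 = 302.21; M_out = 302.21 + (+91) = 393.21.
T_out = 10⁶/393.21 = 2543.2 K → 2540 K; t = 25.4.
G = 99.47·ln 25.4 − 161.1 = 99.47·3.2347 − 161.1 = 160.661.
Rounded: 161.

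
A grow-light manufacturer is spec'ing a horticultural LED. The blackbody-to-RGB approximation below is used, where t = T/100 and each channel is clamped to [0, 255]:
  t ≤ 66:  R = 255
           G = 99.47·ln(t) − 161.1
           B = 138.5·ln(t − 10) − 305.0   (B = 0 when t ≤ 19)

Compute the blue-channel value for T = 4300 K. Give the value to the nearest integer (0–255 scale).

t = 4300/100 = 43; the t ≤ 66 branch applies.
B = 138.5·ln(43 − 10) − 305.0 = 138.5·ln 33 − 305.0 = 138.5·3.4965 − 305.0 = 179.266.
Rounded: 179.

179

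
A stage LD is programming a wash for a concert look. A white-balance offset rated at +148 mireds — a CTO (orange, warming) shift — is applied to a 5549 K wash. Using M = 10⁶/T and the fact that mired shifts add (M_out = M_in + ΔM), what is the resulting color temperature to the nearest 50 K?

M_in = 10⁶/5549 = 180.21 mireds.
M_out = 180.21 + (+148) = 328.21 mireds.
T_out = 10⁶/328.21 = 3046.8 K → 3050 K.

3050 K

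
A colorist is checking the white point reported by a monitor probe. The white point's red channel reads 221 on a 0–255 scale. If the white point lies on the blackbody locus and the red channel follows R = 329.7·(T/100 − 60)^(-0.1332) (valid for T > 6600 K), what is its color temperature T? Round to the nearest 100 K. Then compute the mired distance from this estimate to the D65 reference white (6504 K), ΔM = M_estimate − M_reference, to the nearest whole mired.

(t − 60)^(-0.1332) = 221/329.7 = 0.67031.
t − 60 = 0.67031^(1/-0.1332) = 0.67031^(-7.508) = 20.149, so t = 80.149.
T = 100·t = 8015 K → 8000 K to the nearest 100 K.
M_estimate = 10⁶/8000 = 125.00; M_reference = 10⁶/6504 = 153.75.
ΔM = 125.00 − 153.75 = -28.75 → -29 mireds.

-29 mireds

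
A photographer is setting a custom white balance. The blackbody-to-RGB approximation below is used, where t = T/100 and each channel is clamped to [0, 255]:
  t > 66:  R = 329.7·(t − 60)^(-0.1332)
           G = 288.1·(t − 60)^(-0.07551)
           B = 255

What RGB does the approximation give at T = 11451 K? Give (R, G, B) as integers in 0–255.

(194, 213, 255)

t = 11451/100 = 114.51; the t > 66 branch applies.
R = 329.7·(114.51 − 60)^(-0.1332) = 329.7·54.51^(-0.1332) = 329.7·0.58709 = 193.562.
G = 288.1·(114.51 − 60)^(-0.07551) = 288.1·54.51^(-0.07551) = 288.1·0.73940 = 213.021.
B = 255 by definition for t > 66.
Rounded: (194, 213, 255).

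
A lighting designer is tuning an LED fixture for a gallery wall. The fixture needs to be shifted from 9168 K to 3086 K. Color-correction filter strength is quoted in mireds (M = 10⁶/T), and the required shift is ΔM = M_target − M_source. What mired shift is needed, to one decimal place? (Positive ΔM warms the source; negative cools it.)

+215.0 mireds

M_source = 10⁶/9168 = 109.075; M_target = 10⁶/3086 = 324.044.
ΔM = 324.044 − 109.075 = 214.969 → +215.0 mireds, a warming shift.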